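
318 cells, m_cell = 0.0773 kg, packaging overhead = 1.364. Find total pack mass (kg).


Cell mass sum = 318 * 0.0773 = 24.581 kg
With overhead 1.364: m_pack = 24.581 * 1.364 = 33.53 kg

33.53 kg


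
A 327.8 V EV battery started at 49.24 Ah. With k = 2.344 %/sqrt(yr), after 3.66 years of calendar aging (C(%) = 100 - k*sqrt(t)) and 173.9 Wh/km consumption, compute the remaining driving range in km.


Step 1: capacity retention = 100 - 2.344 * sqrt(3.66) = 100 - 2.344 * 1.9131 = 95.516%
Step 2: C_now = 49.24 * 95.516/100 = 47.032 Ah
Step 3: E_pack = V * C_now = 327.8 * 47.032 = 15417 Wh
Step 4: range = E_pack / consumption = 15417 / 173.9 = 88.65 km

88.65 km


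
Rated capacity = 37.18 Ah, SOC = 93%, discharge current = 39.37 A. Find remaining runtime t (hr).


Step 1: remaining = SOC/100 * C_total = 93/100 * 37.18 = 34.577 Ah
Step 2: t = remaining / I = 34.577 / 39.37 = 0.8783 hr

0.8783 hr


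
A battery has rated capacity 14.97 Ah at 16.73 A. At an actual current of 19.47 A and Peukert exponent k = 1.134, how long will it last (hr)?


t_rated = C / I_rated = 14.97 / 16.73 = 0.8948 hr
(I_rated/I)^k = (0.85927)^1.134 = 0.84198
t = t_rated * (I_rated/I)^k = 0.8948 * 0.84198 = 0.7534 hr

0.7534 hr


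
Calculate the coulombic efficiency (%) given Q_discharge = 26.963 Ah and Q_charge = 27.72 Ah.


Coulombic efficiency = 26.963/27.72 * 100% = 97.27%

97.27%


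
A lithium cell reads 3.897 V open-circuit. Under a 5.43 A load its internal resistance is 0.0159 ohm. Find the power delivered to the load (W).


Step 1: V_terminal = OCV - I*R = 3.897 - 5.43 * 0.0159 = 3.8107 V
Step 2: P_out = V_terminal * I = 3.8107 * 5.43 = 20.69 W

20.69 W


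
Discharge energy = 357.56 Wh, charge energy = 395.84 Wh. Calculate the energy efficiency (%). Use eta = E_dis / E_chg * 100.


eta_e = E_dis / E_chg * 100 = 357.56 / 395.84 * 100 = 90.33%

90.33%


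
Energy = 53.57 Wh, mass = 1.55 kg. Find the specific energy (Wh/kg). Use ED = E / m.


ED = E / m = 53.57 / 1.55 = 34.56 Wh/kg

34.56 Wh/kg


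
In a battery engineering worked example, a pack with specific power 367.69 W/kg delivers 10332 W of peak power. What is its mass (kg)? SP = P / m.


m = P / SP = 10332 / 367.69 = 28.10 kg

28.10 kg


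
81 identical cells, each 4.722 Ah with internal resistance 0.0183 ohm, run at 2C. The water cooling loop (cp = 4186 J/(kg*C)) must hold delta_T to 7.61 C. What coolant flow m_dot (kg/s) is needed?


Step 1: I = 2 * 4.722 = 9.444 A
Step 2: Q_cell = I^2 * R = 9.444^2 * 0.0183 = 1.6322 W
Step 3: Q_total = 81 * 1.6322 = 132.21 W
Step 4: m_dot = Q_total / (cp * dT) = 132.21 / (4186 * 7.61) = 0.004150 kg/s

0.004150 kg/s


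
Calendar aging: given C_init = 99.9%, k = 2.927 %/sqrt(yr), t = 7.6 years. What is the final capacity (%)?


sqrt(t) = sqrt(7.6) = 2.7568
C_final = 99.9 - 2.927 * 2.7568 = 91.83%

91.83%


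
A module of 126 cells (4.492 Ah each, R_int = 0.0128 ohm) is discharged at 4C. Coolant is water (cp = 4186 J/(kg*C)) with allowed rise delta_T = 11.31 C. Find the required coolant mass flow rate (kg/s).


Step 1: I = 4 * 4.492 = 17.968 A
Step 2: Q_cell = I^2 * R = 17.968^2 * 0.0128 = 4.1325 W
Step 3: Q_total = 126 * 4.1325 = 520.7 W
Step 4: m_dot = Q_total / (cp * dT) = 520.7 / (4186 * 11.31) = 0.01100 kg/s

0.01100 kg/s


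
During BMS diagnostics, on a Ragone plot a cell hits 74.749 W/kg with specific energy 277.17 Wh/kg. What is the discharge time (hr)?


t = E / P = 277.17 / 74.749 = 3.708 hr

3.708 hr


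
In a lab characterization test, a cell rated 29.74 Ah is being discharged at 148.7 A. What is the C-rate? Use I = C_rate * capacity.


C_rate = I / capacity = 148.7 / 29.74 = 5C

5C


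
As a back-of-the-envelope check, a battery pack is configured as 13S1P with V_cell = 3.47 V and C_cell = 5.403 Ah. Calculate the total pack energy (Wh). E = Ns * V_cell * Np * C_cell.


V_pack = 13 * 3.47 = 45.11 V
C_pack = 1 * 5.403 = 5.403 Ah
E = V_pack * C_pack = 45.11 * 5.403 = 243.7 Wh

243.7 Wh


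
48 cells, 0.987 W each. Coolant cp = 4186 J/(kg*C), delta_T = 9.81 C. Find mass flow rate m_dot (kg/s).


Q_total = 48 * 0.987 = 47.376 W
m_dot = Q_total / (cp * dT) = 47.376 / (4186 * 9.81) = 0.001154 kg/s

0.001154 kg/s


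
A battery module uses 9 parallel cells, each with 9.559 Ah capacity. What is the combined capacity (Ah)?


C_total = 9 * 9.559 = 86.031 Ah

86.031 Ah


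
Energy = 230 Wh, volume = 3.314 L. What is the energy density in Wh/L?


ED = E / V = 230 / 3.314 = 69.40 Wh/L

69.40 Wh/L


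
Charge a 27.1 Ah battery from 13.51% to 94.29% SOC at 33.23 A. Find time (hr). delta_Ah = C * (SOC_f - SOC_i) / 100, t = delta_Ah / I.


Step 1: dSOC = 94.29% - 13.51% = 80.78%
Step 2: delta_Ah = 27.1 * 80.78 / 100 = 21.891 Ah
Step 3: t = 21.891 / 33.23 = 0.6588 hr

0.6588 hr


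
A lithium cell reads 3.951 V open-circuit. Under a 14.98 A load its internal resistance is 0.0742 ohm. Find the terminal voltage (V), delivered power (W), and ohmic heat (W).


Step 1: V_terminal = OCV - I*R = 3.951 - 14.98 * 0.0742 = 2.8395 V
Step 2: P_out = V_terminal * I = 2.8395 * 14.98 = 42.54 W
Step 3: Q = I^2 * R = 14.98^2 * 0.0742 = 16.65 W

V=2.8395 V, P=42.54 W, Q=16.65 W


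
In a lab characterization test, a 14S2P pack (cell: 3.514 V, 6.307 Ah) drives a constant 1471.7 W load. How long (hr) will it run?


Step 1: E_pack = Ns * V_cell * Np * C_cell = 14 * 3.514 * 2 * 6.307 = 620.56 Wh
Step 2: t = E_pack / P = 620.56 / 1471.7 = 0.4217 hr

0.4217 hr


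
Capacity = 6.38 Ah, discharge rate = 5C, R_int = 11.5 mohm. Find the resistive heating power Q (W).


Convert: R = 11.5 mohm = 0.0115 ohm
Step 1: I = C_rate * capacity = 5 * 6.38 = 31.9 A
Step 2: Q = I^2 * R = 31.9^2 * 0.0115 = 1017.6 * 0.0115 = 11.70 W

11.70 W


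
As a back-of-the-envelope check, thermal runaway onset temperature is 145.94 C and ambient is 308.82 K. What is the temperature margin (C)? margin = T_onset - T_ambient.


Convert: T_ambient = 308.82 K = 35.67 C
margin = 145.94 - 35.67 = 110.27 C

110.27 C


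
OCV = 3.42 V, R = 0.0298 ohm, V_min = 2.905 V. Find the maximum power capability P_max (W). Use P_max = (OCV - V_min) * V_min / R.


dV = OCV - V_min = 0.515 V (so I_max = dV / R)
P_max = dV * V_min / R = 0.515 * 2.905 / 0.0298 = 50.20 W

50.20 W


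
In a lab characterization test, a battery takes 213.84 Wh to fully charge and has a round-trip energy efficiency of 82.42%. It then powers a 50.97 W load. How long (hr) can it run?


Step 1: E_discharge = eta/100 * E_charge = 82.42/100 * 213.84 = 176.25 Wh
Step 2: t = E_discharge / P = 176.25 / 50.97 = 3.458 hr

3.458 hr


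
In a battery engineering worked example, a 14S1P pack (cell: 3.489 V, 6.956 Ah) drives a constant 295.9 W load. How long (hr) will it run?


Step 1: E_pack = Ns * V_cell * Np * C_cell = 14 * 3.489 * 1 * 6.956 = 339.77 Wh
Step 2: t = E_pack / P = 339.77 / 295.9 = 1.148 hr

1.148 hr


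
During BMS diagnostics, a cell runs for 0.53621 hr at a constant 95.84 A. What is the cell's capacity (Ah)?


C = I * t = 95.84 * 0.53621 = 51.39 Ah

51.39 Ah


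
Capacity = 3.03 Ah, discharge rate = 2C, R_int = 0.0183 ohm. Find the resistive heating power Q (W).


Step 1: I = C_rate * capacity = 2 * 3.03 = 6.06 A
Step 2: Q = I^2 * R = 6.06^2 * 0.0183 = 36.724 * 0.0183 = 0.6720 W

0.6720 W


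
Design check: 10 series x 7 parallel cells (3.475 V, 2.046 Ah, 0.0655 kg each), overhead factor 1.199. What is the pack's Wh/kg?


Step 1: V_pack = 10 * 3.475 = 34.75 V
Step 2: C_pack = 7 * 2.046 = 14.322 Ah
Step 3: E_pack = V_pack * C_pack = 34.75 * 14.322 = 497.69 Wh
Step 4: m_pack = 10 * 7 * 0.0655 * 1.199 = 5.4974 kg
Step 5: ED = E_pack / m_pack = 497.69 / 5.4974 = 90.53 Wh/kg

90.53 Wh/kg


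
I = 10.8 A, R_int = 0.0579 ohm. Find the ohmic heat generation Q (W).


I^2 = 116.64
Q = 116.64 * 0.0579 = 6.753 W

6.753 W


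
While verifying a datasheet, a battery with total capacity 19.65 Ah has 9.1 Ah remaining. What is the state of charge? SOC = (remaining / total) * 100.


SOC = (remaining / total) * 100 = (9.1 / 19.65) * 100 = 46.31%

46.31%


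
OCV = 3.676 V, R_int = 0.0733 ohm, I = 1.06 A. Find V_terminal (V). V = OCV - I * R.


IR drop = 1.06 * 0.0733 = 0.077698 V
V = 3.676 - 0.077698 = 3.598 V

3.598 V


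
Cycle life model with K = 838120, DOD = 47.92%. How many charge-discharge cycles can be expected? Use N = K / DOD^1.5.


Step 1: DOD^1.5 = 47.92^1.5 = 331.72
Step 2: N = 838120 / 331.72 = 2527 cycles

2527 cycles


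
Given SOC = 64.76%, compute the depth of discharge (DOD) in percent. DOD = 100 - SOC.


Complement of SOC: DOD = 100% - 64.76% = 35.24%

35.24%


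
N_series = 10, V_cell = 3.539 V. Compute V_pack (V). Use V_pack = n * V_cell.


With 10 cells in series at 3.539 V each, V_pack = 35.39 V

35.39 V


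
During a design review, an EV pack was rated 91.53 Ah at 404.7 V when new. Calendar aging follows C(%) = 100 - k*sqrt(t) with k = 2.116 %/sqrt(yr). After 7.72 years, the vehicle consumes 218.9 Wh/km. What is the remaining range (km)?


Step 1: capacity retention = 100 - 2.116 * sqrt(7.72) = 100 - 2.116 * 2.7785 = 94.121%
Step 2: C_now = 91.53 * 94.121/100 = 86.149 Ah
Step 3: E_pack = V * C_now = 404.7 * 86.149 = 34865 Wh
Step 4: range = E_pack / consumption = 34865 / 218.9 = 159.3 km

159.3 km


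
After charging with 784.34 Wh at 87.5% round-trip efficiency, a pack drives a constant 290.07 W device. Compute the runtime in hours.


Step 1: E_discharge = eta/100 * E_charge = 87.5/100 * 784.34 = 686.3 Wh
Step 2: t = E_discharge / P = 686.3 / 290.07 = 2.366 hr

2.366 hr


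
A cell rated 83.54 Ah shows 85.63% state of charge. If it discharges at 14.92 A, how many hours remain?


Step 1: remaining = SOC/100 * C_total = 85.63/100 * 83.54 = 71.535 Ah
Step 2: t = remaining / I = 71.535 / 14.92 = 4.795 hr

4.795 hr


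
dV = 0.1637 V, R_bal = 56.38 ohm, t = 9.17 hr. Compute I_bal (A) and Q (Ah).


First, Ohm's law: I_bal = 0.1637 V / 56.38 ohm = 0.0029035 A
Then Q = I * t = 0.0029035 A * 9.17 hr = 0.02663 Ah

I=0.0029035 A, Q=0.02663 Ah


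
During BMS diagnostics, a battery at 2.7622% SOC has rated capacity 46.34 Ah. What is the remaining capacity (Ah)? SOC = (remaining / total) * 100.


remaining = SOC / 100 * total = 2.7622 / 100 * 46.34 = 1.280 Ah

1.280 Ah


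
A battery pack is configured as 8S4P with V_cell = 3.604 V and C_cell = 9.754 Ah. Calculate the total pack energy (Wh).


E = Ns * Vcell * Np * Ccell = 8 * 3.604 * 4 * 9.754 = 1125 Wh

1125 Wh


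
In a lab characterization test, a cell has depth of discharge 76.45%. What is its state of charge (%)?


SOC = 100 - DOD = 100 - 76.45 = 23.55%

23.55%


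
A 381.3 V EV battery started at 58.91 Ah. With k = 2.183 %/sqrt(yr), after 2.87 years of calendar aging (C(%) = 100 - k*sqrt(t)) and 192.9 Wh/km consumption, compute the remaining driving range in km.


Step 1: capacity retention = 100 - 2.183 * sqrt(2.87) = 100 - 2.183 * 1.6941 = 96.302%
Step 2: C_now = 58.91 * 96.302/100 = 56.732 Ah
Step 3: E_pack = V * C_now = 381.3 * 56.732 = 21632 Wh
Step 4: range = E_pack / consumption = 21632 / 192.9 = 112.1 km

112.1 km


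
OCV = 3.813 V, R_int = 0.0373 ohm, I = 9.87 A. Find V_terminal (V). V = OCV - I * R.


V = OCV - I*R = 3.813 - 9.87 * 0.0373 = 3.445 V

3.445 V


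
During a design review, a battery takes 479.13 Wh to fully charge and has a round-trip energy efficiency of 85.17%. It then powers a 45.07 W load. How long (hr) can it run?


Step 1: E_discharge = eta/100 * E_charge = 85.17/100 * 479.13 = 408.08 Wh
Step 2: t = E_discharge / P = 408.08 / 45.07 = 9.054 hr

9.054 hr


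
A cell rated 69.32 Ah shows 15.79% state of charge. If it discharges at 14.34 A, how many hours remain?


Step 1: remaining = SOC/100 * C_total = 15.79/100 * 69.32 = 10.946 Ah
Step 2: t = remaining / I = 10.946 / 14.34 = 0.7633 hr

0.7633 hr


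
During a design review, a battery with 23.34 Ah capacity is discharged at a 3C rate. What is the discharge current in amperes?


I = C_rate * capacity = 3 * 23.34 = 70.02 A

70.02 A


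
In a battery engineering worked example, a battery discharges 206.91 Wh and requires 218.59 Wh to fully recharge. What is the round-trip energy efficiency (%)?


Round-trip efficiency = 206.91/218.59 * 100% = 94.66%

94.66%


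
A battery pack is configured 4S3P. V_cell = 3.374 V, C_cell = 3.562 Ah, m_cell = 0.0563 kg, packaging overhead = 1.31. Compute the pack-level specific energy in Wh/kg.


Step 1: V_pack = 4 * 3.374 = 13.496 V
Step 2: C_pack = 3 * 3.562 = 10.686 Ah
Step 3: E_pack = V_pack * C_pack = 13.496 * 10.686 = 144.22 Wh
Step 4: m_pack = 4 * 3 * 0.0563 * 1.31 = 0.88504 kg
Step 5: ED = E_pack / m_pack = 144.22 / 0.88504 = 163.0 Wh/kg

163.0 Wh/kg


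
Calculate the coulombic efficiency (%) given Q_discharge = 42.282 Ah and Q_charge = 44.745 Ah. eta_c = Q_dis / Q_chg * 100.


Coulombic efficiency = 42.282/44.745 * 100% = 94.50%

94.50%


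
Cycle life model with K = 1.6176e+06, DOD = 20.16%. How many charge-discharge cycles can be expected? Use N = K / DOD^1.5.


Step 1: DOD^1.5 = 20.16^1.5 = 90.518
Step 2: N = 1.6176e+06 / 90.518 = 17870 cycles

17870 cycles


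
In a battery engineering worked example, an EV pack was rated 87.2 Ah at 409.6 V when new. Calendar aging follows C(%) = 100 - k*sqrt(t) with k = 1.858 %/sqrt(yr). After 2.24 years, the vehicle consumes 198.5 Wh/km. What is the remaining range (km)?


Step 1: capacity retention = 100 - 1.858 * sqrt(2.24) = 100 - 1.858 * 1.4967 = 97.219%
Step 2: C_now = 87.2 * 97.219/100 = 84.775 Ah
Step 3: E_pack = V * C_now = 409.6 * 84.775 = 34724 Wh
Step 4: range = E_pack / consumption = 34724 / 198.5 = 174.9 km

174.9 km


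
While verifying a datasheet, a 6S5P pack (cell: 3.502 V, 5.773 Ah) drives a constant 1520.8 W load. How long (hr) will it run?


Step 1: E_pack = Ns * V_cell * Np * C_cell = 6 * 3.502 * 5 * 5.773 = 606.51 Wh
Step 2: t = E_pack / P = 606.51 / 1520.8 = 0.3988 hr

0.3988 hr


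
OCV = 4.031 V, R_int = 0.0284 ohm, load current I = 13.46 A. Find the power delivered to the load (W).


Step 1: V_terminal = OCV - I*R = 4.031 - 13.46 * 0.0284 = 3.6487 V
Step 2: P_out = V_terminal * I = 3.6487 * 13.46 = 49.11 W

49.11 W


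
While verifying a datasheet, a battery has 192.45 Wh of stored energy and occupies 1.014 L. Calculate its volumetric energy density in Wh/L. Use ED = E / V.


Volumetric ED = 192.45 Wh / 1.014 L = 189.8 Wh/L

189.8 Wh/L


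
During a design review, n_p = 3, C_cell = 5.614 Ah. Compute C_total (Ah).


Parallel capacities add: 3 * 5.614 Ah = 16.842 Ah

16.842 Ah


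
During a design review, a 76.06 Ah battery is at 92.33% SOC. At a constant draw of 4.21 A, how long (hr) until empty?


Step 1: remaining = SOC/100 * C_total = 92.33/100 * 76.06 = 70.226 Ah
Step 2: t = remaining / I = 70.226 / 4.21 = 16.68 hr

16.68 hr


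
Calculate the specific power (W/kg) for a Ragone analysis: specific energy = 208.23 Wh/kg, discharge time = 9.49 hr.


Specific power = 208.23 Wh/kg / 9.49 hr = 21.94 W/kg

21.94 W/kg


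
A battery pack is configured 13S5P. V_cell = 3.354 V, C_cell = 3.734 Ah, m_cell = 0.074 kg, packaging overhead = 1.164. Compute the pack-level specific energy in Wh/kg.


Step 1: V_pack = 13 * 3.354 = 43.602 V
Step 2: C_pack = 5 * 3.734 = 18.67 Ah
Step 3: E_pack = V_pack * C_pack = 43.602 * 18.67 = 814.05 Wh
Step 4: m_pack = 13 * 5 * 0.074 * 1.164 = 5.5988 kg
Step 5: ED = E_pack / m_pack = 814.05 / 5.5988 = 145.4 Wh/kg

145.4 Wh/kg


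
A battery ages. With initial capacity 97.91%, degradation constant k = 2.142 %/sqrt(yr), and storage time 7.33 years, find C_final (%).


sqrt(t) = sqrt(7.33) = 2.7074
C_final = 97.91 - 2.142 * 2.7074 = 92.11%

92.11%


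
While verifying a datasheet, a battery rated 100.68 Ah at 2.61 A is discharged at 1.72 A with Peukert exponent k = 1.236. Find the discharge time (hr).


t_rated = C / I_rated = 100.68 / 2.61 = 38.575 hr
(I_rated/I)^k = (1.5174)^1.236 = 1.6743
t = t_rated * (I_rated/I)^k = 38.575 * 1.6743 = 64.59 hr

64.59 hr


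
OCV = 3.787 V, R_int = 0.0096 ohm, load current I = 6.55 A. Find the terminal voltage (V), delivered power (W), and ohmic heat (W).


Step 1: V_terminal = OCV - I*R = 3.787 - 6.55 * 0.0096 = 3.7241 V
Step 2: P_out = V_terminal * I = 3.7241 * 6.55 = 24.39 W
Step 3: Q = I^2 * R = 6.55^2 * 0.0096 = 0.4119 W

V=3.7241 V, P=24.39 W, Q=0.4119 W


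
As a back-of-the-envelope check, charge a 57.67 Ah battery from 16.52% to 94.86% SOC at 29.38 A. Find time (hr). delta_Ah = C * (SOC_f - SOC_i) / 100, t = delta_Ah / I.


Step 1: dSOC = 94.86% - 16.52% = 78.34%
Step 2: delta_Ah = 57.67 * 78.34 / 100 = 45.179 Ah
Step 3: t = 45.179 / 29.38 = 1.538 hr

1.538 hr


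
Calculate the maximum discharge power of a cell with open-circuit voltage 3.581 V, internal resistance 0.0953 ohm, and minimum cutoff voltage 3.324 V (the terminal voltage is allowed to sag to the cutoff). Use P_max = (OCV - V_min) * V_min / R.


dV = OCV - V_min = 0.257 V (so I_max = dV / R)
P_max = dV * V_min / R = 0.257 * 3.324 / 0.0953 = 8.964 W

8.964 W


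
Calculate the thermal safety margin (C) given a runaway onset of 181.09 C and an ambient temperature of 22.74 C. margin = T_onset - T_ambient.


Safety margin = 181.09 C - 22.74 C = 158.35 C

158.35 C


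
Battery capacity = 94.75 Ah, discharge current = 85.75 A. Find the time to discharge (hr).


t = capacity / current = 94.75 / 85.75 = 1.105 hr

1.105 hr


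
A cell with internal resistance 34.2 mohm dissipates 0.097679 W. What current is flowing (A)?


Convert: R = 34.2 mohm = 0.0342 ohm
I = sqrt(Q / R) = sqrt(0.097679 / 0.0342) = sqrt(2.8561) = 1.690 A

1.690 A


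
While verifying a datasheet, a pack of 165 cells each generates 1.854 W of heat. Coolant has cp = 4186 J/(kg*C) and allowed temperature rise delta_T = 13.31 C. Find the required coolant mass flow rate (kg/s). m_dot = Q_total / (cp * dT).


Q_total = 165 * 1.854 = 305.91 W
m_dot = Q_total / (cp * dT) = 305.91 / (4186 * 13.31) = 0.005491 kg/s

0.005491 kg/s


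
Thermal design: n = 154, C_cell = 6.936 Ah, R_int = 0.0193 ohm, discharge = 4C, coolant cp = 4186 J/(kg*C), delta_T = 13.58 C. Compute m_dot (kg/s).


Step 1: I = 4 * 6.936 = 27.744 A
Step 2: Q_cell = I^2 * R = 27.744^2 * 0.0193 = 14.856 W
Step 3: Q_total = 154 * 14.856 = 2287.8 W
Step 4: m_dot = Q_total / (cp * dT) = 2287.8 / (4186 * 13.58) = 0.04025 kg/s

0.04025 kg/s


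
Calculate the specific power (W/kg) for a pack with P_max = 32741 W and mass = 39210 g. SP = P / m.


Convert: m = 39210 g = 39.21 kg
Specific power = 32741 W / 39.21 kg = 835.0 W/kg

835.0 W/kg


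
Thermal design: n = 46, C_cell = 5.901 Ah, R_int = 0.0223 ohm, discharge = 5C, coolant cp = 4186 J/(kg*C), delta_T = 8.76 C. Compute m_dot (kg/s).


Step 1: I = 5 * 5.901 = 29.505 A
Step 2: Q_cell = I^2 * R = 29.505^2 * 0.0223 = 19.413 W
Step 3: Q_total = 46 * 19.413 = 893 W
Step 4: m_dot = Q_total / (cp * dT) = 893 / (4186 * 8.76) = 0.02435 kg/s

0.02435 kg/s


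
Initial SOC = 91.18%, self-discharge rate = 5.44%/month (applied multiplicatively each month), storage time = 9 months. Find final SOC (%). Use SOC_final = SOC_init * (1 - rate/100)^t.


decay = (1 - 5.44/100)^9 = 0.60446
SOC_final = 91.18 * 0.60446 = 55.11%

55.11%


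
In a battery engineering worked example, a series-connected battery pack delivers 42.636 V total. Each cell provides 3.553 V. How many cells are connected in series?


n = V_pack / V_cell = 42.636 / 3.553 = 12

12


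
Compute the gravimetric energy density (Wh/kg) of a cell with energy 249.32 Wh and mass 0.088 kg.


ED = E / m = 249.32 / 0.088 = 2833 Wh/kg

2833 Wh/kg


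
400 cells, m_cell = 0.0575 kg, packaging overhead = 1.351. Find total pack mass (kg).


m_pack = n * m_cell * overhead = 400 * 0.0575 * 1.351 = 31.07 kg

31.07 kg


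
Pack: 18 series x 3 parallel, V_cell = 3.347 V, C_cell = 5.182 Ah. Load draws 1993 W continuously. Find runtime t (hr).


Step 1: E_pack = Ns * V_cell * Np * C_cell = 18 * 3.347 * 3 * 5.182 = 936.58 Wh
Step 2: t = E_pack / P = 936.58 / 1993 = 0.4699 hr

0.4699 hr


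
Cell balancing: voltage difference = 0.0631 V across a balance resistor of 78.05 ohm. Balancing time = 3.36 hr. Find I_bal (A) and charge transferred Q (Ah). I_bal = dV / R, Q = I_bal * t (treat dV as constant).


I_bal = dV / R = 0.0631 / 78.05 = 8.0846e-04 A
Q = I_bal * t = 8.0846e-04 * 3.36 = 0.002716 Ah

I=8.0846e-04 A, Q=0.002716 Ah


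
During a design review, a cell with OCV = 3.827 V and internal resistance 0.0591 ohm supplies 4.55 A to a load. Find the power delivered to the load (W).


Step 1: V_terminal = OCV - I*R = 3.827 - 4.55 * 0.0591 = 3.5581 V
Step 2: P_out = V_terminal * I = 3.5581 * 4.55 = 16.19 W

16.19 W


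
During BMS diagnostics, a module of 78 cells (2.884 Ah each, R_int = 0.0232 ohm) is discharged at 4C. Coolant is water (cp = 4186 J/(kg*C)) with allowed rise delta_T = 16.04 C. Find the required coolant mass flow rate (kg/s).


Step 1: I = 4 * 2.884 = 11.536 A
Step 2: Q_cell = I^2 * R = 11.536^2 * 0.0232 = 3.0874 W
Step 3: Q_total = 78 * 3.0874 = 240.82 W
Step 4: m_dot = Q_total / (cp * dT) = 240.82 / (4186 * 16.04) = 0.003587 kg/s

0.003587 kg/s


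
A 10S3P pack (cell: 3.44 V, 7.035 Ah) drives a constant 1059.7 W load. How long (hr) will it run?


Step 1: E_pack = Ns * V_cell * Np * C_cell = 10 * 3.44 * 3 * 7.035 = 726.01 Wh
Step 2: t = E_pack / P = 726.01 / 1059.7 = 0.6851 hr

0.6851 hr


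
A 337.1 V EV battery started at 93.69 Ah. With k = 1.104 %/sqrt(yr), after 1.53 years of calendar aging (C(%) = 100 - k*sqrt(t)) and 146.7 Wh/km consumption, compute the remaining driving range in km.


Step 1: capacity retention = 100 - 1.104 * sqrt(1.53) = 100 - 1.104 * 1.2369 = 98.634%
Step 2: C_now = 93.69 * 98.634/100 = 92.41 Ah
Step 3: E_pack = V * C_now = 337.1 * 92.41 = 31151 Wh
Step 4: range = E_pack / consumption = 31151 / 146.7 = 212.3 km

212.3 km


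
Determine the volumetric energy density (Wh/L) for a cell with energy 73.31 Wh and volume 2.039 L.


Volumetric ED = 73.31 Wh / 2.039 L = 35.95 Wh/L

35.95 Wh/L


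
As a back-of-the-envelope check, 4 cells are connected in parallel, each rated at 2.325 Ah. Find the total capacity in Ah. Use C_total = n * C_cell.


C_total = 4 * 2.325 = 9.3 Ah

9.3 Ah


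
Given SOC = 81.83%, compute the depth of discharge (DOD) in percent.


Complement of SOC: DOD = 100% - 81.83% = 18.17%

18.17%


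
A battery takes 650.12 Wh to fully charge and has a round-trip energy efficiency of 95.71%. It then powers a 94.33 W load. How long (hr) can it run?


Step 1: E_discharge = eta/100 * E_charge = 95.71/100 * 650.12 = 622.23 Wh
Step 2: t = E_discharge / P = 622.23 / 94.33 = 6.596 hr

6.596 hr


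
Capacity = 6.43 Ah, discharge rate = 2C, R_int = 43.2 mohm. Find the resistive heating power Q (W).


Convert: R = 43.2 mohm = 0.0432 ohm
Step 1: I = C_rate * capacity = 2 * 6.43 = 12.86 A
Step 2: Q = I^2 * R = 12.86^2 * 0.0432 = 165.38 * 0.0432 = 7.144 W

7.144 W


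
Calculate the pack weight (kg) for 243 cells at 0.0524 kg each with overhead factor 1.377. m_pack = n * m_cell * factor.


Cell mass sum = 243 * 0.0524 = 12.733 kg
With overhead 1.377: m_pack = 12.733 * 1.377 = 17.53 kg

17.53 kg


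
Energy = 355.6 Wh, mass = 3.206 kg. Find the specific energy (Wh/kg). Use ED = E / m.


Specific energy = 355.6 Wh / 3.206 kg = 110.9 Wh/kg

110.9 Wh/kg


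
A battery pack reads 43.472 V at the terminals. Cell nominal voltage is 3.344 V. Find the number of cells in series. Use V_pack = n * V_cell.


n = V_pack / V_cell = 43.472 / 3.344 = 13

13


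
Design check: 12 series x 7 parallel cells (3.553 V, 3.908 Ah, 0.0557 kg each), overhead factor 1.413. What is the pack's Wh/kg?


Step 1: V_pack = 12 * 3.553 = 42.636 V
Step 2: C_pack = 7 * 3.908 = 27.356 Ah
Step 3: E_pack = V_pack * C_pack = 42.636 * 27.356 = 1166.4 Wh
Step 4: m_pack = 12 * 7 * 0.0557 * 1.413 = 6.6111 kg
Step 5: ED = E_pack / m_pack = 1166.4 / 6.6111 = 176.4 Wh/kg

176.4 Wh/kg


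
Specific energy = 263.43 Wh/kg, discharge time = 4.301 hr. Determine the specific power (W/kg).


Specific power = 263.43 Wh/kg / 4.301 hr = 61.25 W/kg

61.25 W/kg


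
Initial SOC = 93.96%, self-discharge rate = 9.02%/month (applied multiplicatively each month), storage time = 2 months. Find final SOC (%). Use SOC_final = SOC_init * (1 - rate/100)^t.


decay = (1 - 9.02/100)^2 = 0.82774
SOC_final = 93.96 * 0.82774 = 77.77%

77.77%


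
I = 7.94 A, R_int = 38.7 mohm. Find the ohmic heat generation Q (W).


Convert: R = 38.7 mohm = 0.0387 ohm
Q = I^2 * R = 7.94^2 * 0.0387 = 2.440 W

2.440 W


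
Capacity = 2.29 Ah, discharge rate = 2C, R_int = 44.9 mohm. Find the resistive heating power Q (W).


Convert: R = 44.9 mohm = 0.0449 ohm
Step 1: I = C_rate * capacity = 2 * 2.29 = 4.58 A
Step 2: Q = I^2 * R = 4.58^2 * 0.0449 = 20.976 * 0.0449 = 0.9418 W

0.9418 W


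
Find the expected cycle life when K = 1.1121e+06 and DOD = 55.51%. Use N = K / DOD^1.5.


Step 1: DOD^1.5 = 55.51^1.5 = 413.58
Step 2: N = 1.1121e+06 / 413.58 = 2689 cycles

2689 cycles


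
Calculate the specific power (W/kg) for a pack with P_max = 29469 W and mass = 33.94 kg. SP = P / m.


SP = P / m = 29469 / 33.94 = 868.3 W/kg

868.3 W/kg


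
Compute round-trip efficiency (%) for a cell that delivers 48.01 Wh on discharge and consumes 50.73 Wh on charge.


Round-trip efficiency = 48.01/50.73 * 100% = 94.64%

94.64%


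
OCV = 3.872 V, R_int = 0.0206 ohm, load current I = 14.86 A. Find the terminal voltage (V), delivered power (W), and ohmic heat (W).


Step 1: V_terminal = OCV - I*R = 3.872 - 14.86 * 0.0206 = 3.5659 V
Step 2: P_out = V_terminal * I = 3.5659 * 14.86 = 52.99 W
Step 3: Q = I^2 * R = 14.86^2 * 0.0206 = 4.549 W

V=3.5659 V, P=52.99 W, Q=4.549 W


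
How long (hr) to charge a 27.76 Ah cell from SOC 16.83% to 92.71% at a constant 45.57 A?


delta_Ah = 27.76 * (92.71 - 16.83) / 100 = 21.064 Ah
t = delta_Ah / I = 21.064 / 45.57 = 0.4622 hr

0.4622 hr


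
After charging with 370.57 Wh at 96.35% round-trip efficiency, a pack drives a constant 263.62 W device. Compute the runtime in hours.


Step 1: E_discharge = eta/100 * E_charge = 96.35/100 * 370.57 = 357.04 Wh
Step 2: t = E_discharge / P = 357.04 / 263.62 = 1.354 hr

1.354 hr


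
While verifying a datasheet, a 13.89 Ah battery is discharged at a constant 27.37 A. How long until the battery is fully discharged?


Runtime = 13.89 Ah / 27.37 A = 0.5075 hr

0.5075 hr


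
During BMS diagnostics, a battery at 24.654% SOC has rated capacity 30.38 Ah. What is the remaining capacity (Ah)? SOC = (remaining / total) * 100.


remaining = SOC / 100 * total = 24.654 / 100 * 30.38 = 7.490 Ah

7.490 Ah


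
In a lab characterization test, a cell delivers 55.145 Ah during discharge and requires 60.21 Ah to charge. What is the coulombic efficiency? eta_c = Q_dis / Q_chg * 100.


Coulombic efficiency = 55.145/60.21 * 100% = 91.59%

91.59%


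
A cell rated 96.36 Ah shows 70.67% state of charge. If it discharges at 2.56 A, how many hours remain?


Step 1: remaining = SOC/100 * C_total = 70.67/100 * 96.36 = 68.098 Ah
Step 2: t = remaining / I = 68.098 / 2.56 = 26.60 hr

26.60 hr


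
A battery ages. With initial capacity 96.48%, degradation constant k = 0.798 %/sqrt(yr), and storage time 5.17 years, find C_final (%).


sqrt(t) = sqrt(5.17) = 2.2738
C_final = 96.48 - 0.798 * 2.2738 = 94.67%

94.67%


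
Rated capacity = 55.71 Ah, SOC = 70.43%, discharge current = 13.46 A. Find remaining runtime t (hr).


Step 1: remaining = SOC/100 * C_total = 70.43/100 * 55.71 = 39.237 Ah
Step 2: t = remaining / I = 39.237 / 13.46 = 2.915 hr

2.915 hr


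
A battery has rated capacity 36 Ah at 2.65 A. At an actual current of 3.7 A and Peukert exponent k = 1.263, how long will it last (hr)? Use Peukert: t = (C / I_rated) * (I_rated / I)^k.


Step 1: t_rated = C / I_rated = 36 / 2.65 = 13.585 hr
Step 2: ratio = 2.65 / 3.7 = 0.71622
Step 3: ratio^k = 0.71622^1.263 = 0.65603
Step 4: t = t_rated * ratio^k = 13.585 * 0.65603 = 8.912 hr

8.912 hr


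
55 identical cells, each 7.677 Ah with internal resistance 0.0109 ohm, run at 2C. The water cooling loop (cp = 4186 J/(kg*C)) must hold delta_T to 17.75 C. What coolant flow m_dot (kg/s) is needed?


Step 1: I = 2 * 7.677 = 15.354 A
Step 2: Q_cell = I^2 * R = 15.354^2 * 0.0109 = 2.5696 W
Step 3: Q_total = 55 * 2.5696 = 141.33 W
Step 4: m_dot = Q_total / (cp * dT) = 141.33 / (4186 * 17.75) = 0.001902 kg/s

0.001902 kg/s


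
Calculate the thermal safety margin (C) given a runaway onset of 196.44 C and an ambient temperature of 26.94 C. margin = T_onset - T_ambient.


Safety margin = 196.44 C - 26.94 C = 169.5 C

169.5 C


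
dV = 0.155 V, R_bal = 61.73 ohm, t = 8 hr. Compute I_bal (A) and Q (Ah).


I_bal = dV / R = 0.155 / 61.73 = 0.0025109 A
Q = I_bal * t = 0.0025109 * 8 = 0.02009 Ah

I=0.0025109 A, Q=0.02009 Ah


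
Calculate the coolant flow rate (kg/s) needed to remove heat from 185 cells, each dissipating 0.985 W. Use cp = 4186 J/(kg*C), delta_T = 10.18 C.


Step 1: Total heat Q = 185 * 0.985 W = 182.23 W
Step 2: denom = cp * dT = 4186 * 10.18 = 42613
Step 3: m_dot = 182.23 / 42613 = 0.004276 kg/s

0.004276 kg/s


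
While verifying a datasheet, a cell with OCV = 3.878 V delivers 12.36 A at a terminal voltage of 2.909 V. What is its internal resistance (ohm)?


R = (OCV - V) / I = (3.878 - 2.909) / 12.36 = 0.07840 ohm

0.07840 ohm


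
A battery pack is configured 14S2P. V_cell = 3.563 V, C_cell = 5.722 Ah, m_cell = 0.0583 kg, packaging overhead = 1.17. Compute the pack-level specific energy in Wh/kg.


Step 1: V_pack = 14 * 3.563 = 49.882 V
Step 2: C_pack = 2 * 5.722 = 11.444 Ah
Step 3: E_pack = V_pack * C_pack = 49.882 * 11.444 = 570.85 Wh
Step 4: m_pack = 14 * 2 * 0.0583 * 1.17 = 1.9099 kg
Step 5: ED = E_pack / m_pack = 570.85 / 1.9099 = 298.9 Wh/kg

298.9 Wh/kg


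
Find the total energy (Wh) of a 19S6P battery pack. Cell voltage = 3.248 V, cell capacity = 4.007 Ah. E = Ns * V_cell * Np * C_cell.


E = Ns * Vcell * Np * Ccell = 19 * 3.248 * 6 * 4.007 = 1484 Wh

1484 Wh


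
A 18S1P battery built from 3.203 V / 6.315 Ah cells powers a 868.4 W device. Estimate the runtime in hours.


Step 1: E_pack = Ns * V_cell * Np * C_cell = 18 * 3.203 * 1 * 6.315 = 364.09 Wh
Step 2: t = E_pack / P = 364.09 / 868.4 = 0.4193 hr

0.4193 hr


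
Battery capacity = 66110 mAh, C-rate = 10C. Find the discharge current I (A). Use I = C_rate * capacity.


Convert: capacity = 66110 mAh = 66.11 Ah
At 10C: I = 10 * 66.11 Ah = 661.1 A

661.1 A


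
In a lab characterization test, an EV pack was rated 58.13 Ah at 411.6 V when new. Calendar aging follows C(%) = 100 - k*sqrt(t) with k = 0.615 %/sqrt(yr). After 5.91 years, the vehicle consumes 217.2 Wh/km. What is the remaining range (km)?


Step 1: capacity retention = 100 - 0.615 * sqrt(5.91) = 100 - 0.615 * 2.431 = 98.505%
Step 2: C_now = 58.13 * 98.505/100 = 57.261 Ah
Step 3: E_pack = V * C_now = 411.6 * 57.261 = 23569 Wh
Step 4: range = E_pack / consumption = 23569 / 217.2 = 108.5 km

108.5 km


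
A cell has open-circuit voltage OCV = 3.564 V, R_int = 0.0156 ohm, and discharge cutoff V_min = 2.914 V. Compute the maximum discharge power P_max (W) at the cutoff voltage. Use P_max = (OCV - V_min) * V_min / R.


P_max = (OCV - V_min) * V_min / R = (3.564 - 2.914) * 2.914 / 0.0156 = 0.65 * 2.914 / 0.0156 = 121.4 W

121.4 W


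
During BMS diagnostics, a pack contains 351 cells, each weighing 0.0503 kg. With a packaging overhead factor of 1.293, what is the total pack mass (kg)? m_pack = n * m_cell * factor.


Cell mass sum = 351 * 0.0503 = 17.655 kg
With overhead 1.293: m_pack = 17.655 * 1.293 = 22.83 kg

22.83 kg


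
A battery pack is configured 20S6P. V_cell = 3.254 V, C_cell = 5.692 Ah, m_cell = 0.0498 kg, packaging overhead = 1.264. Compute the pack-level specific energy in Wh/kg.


Step 1: V_pack = 20 * 3.254 = 65.08 V
Step 2: C_pack = 6 * 5.692 = 34.152 Ah
Step 3: E_pack = V_pack * C_pack = 65.08 * 34.152 = 2222.6 Wh
Step 4: m_pack = 20 * 6 * 0.0498 * 1.264 = 7.5537 kg
Step 5: ED = E_pack / m_pack = 2222.6 / 7.5537 = 294.2 Wh/kg

294.2 Wh/kg


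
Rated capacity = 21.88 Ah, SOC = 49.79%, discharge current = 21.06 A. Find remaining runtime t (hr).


Step 1: remaining = SOC/100 * C_total = 49.79/100 * 21.88 = 10.894 Ah
Step 2: t = remaining / I = 10.894 / 21.06 = 0.5173 hr

0.5173 hr


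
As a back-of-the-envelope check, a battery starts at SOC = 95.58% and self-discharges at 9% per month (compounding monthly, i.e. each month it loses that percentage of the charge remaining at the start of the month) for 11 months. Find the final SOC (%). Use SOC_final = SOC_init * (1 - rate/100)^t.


decay = (1 - 9/100)^11 = 0.35437
SOC_final = 95.58 * 0.35437 = 33.87%

33.87%


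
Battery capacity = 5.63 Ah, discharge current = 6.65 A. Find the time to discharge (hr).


t = capacity / current = 5.63 / 6.65 = 0.8466 hr

0.8466 hr


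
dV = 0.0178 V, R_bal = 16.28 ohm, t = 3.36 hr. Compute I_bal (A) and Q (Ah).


I_bal = dV / R = 0.0178 / 16.28 = 0.0010934 A
Q = I_bal * t = 0.0010934 * 3.36 = 0.003674 Ah

I=0.0010934 A, Q=0.003674 Ah


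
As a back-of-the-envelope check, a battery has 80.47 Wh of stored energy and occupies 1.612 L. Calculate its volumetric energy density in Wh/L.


Volumetric ED = 80.47 Wh / 1.612 L = 49.92 Wh/L

49.92 Wh/L


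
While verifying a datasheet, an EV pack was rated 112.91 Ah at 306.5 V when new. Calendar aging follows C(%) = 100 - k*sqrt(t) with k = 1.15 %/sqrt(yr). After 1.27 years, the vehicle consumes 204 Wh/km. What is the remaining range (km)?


Step 1: capacity retention = 100 - 1.15 * sqrt(1.27) = 100 - 1.15 * 1.1269 = 98.704%
Step 2: C_now = 112.91 * 98.704/100 = 111.45 Ah
Step 3: E_pack = V * C_now = 306.5 * 111.45 = 34159 Wh
Step 4: range = E_pack / consumption = 34159 / 204 = 167.4 km

167.4 km


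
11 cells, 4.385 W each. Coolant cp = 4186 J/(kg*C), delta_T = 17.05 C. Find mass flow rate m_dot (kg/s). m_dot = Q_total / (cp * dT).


Q_total = 11 * 4.385 = 48.235 W
m_dot = Q_total / (cp * dT) = 48.235 / (4186 * 17.05) = 6.758e-04 kg/s

6.758e-04 kg/s


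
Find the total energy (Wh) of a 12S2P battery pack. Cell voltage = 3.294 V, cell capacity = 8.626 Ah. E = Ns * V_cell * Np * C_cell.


V_pack = 12 * 3.294 = 39.528 V
C_pack = 2 * 8.626 = 17.252 Ah
E = V_pack * C_pack = 39.528 * 17.252 = 681.9 Wh

681.9 Wh


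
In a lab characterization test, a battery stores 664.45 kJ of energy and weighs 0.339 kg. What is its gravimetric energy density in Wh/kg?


Convert: E = 664.45 kJ = 184.57 Wh
ED = E / m = 184.57 / 0.339 = 544.5 Wh/kg

544.5 Wh/kg


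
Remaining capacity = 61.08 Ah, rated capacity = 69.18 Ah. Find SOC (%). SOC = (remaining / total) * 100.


SOC% = 61.08 / 69.18 * 100 = 88.29%

88.29%


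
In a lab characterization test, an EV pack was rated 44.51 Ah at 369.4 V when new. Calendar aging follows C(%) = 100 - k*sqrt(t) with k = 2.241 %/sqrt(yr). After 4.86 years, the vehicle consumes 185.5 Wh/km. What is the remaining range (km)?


Step 1: capacity retention = 100 - 2.241 * sqrt(4.86) = 100 - 2.241 * 2.2045 = 95.06%
Step 2: C_now = 44.51 * 95.06/100 = 42.311 Ah
Step 3: E_pack = V * C_now = 369.4 * 42.311 = 15630 Wh
Step 4: range = E_pack / consumption = 15630 / 185.5 = 84.26 km

84.26 km


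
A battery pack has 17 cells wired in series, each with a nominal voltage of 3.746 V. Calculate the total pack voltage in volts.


Series voltages add: 17 * 3.746 V = 63.682 V

63.682 V


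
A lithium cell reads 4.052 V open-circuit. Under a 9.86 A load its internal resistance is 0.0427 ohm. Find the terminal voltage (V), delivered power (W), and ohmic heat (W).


Step 1: V_terminal = OCV - I*R = 4.052 - 9.86 * 0.0427 = 3.631 V
Step 2: P_out = V_terminal * I = 3.631 * 9.86 = 35.80 W
Step 3: Q = I^2 * R = 9.86^2 * 0.0427 = 4.151 W

V=3.631 V, P=35.80 W, Q=4.151 W


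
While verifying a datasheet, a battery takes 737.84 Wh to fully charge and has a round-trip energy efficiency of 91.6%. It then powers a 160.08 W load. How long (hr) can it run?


Step 1: E_discharge = eta/100 * E_charge = 91.6/100 * 737.84 = 675.86 Wh
Step 2: t = E_discharge / P = 675.86 / 160.08 = 4.222 hr

4.222 hr


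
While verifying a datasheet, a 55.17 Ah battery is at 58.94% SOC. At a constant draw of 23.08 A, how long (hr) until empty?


Step 1: remaining = SOC/100 * C_total = 58.94/100 * 55.17 = 32.517 Ah
Step 2: t = remaining / I = 32.517 / 23.08 = 1.409 hr

1.409 hr


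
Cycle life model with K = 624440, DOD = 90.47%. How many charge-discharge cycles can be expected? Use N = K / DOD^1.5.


DOD^1.5 = 860.51
N = K / DOD^1.5 = 624440 / 860.51 = 725.7

725.7 cycles


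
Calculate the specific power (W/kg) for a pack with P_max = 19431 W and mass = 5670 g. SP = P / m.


Convert: m = 5670 g = 5.67 kg
SP = P / m = 19431 / 5.67 = 3427 W/kg

3427 W/kg


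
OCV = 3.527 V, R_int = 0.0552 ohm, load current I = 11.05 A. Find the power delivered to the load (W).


Step 1: V_terminal = OCV - I*R = 3.527 - 11.05 * 0.0552 = 2.917 V
Step 2: P_out = V_terminal * I = 2.917 * 11.05 = 32.23 W

32.23 W


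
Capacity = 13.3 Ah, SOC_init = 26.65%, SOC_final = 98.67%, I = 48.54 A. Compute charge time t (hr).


delta_Ah = 13.3 * (98.67 - 26.65) / 100 = 9.5787 Ah
t = delta_Ah / I = 9.5787 / 48.54 = 0.1973 hr

0.1973 hr


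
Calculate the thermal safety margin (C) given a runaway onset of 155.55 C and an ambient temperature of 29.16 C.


margin = T_onset - T_ambient = 155.55 - 29.16 = 126.39 C

126.39 C


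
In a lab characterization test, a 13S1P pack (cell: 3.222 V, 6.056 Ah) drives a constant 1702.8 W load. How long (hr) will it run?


Step 1: E_pack = Ns * V_cell * Np * C_cell = 13 * 3.222 * 1 * 6.056 = 253.66 Wh
Step 2: t = E_pack / P = 253.66 / 1702.8 = 0.1490 hr

0.1490 hr


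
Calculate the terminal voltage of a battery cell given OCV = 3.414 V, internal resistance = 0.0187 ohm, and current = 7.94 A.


IR drop = 7.94 * 0.0187 = 0.14848 V
V = 3.414 - 0.14848 = 3.266 V

3.266 V


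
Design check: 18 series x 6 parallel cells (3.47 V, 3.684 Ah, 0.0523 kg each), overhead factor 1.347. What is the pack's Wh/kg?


Step 1: V_pack = 18 * 3.47 = 62.46 V
Step 2: C_pack = 6 * 3.684 = 22.104 Ah
Step 3: E_pack = V_pack * C_pack = 62.46 * 22.104 = 1380.6 Wh
Step 4: m_pack = 18 * 6 * 0.0523 * 1.347 = 7.6084 kg
Step 5: ED = E_pack / m_pack = 1380.6 / 7.6084 = 181.5 Wh/kg

181.5 Wh/kg


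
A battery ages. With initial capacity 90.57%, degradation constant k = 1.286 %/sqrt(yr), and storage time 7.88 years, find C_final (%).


sqrt(t) = sqrt(7.88) = 2.8071
C_final = 90.57 - 1.286 * 2.8071 = 86.96%

86.96%


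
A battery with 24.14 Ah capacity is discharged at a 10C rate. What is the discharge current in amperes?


At 10C: I = 10 * 24.14 Ah = 241.4 A

241.4 A


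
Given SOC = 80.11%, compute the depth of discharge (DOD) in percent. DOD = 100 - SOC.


Complement of SOC: DOD = 100% - 80.11% = 19.89%

19.89%


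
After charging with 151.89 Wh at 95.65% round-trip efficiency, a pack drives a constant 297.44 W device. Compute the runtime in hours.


Step 1: E_discharge = eta/100 * E_charge = 95.65/100 * 151.89 = 145.28 Wh
Step 2: t = E_discharge / P = 145.28 / 297.44 = 0.4884 hr

0.4884 hr


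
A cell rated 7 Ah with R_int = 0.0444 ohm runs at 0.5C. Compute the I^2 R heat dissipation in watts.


Step 1: I = C_rate * capacity = 0.5 * 7 = 3.5 A
Step 2: Q = I^2 * R = 3.5^2 * 0.0444 = 12.25 * 0.0444 = 0.5439 W

0.5439 W


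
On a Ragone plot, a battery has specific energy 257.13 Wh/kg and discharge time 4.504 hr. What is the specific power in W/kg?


P_specific = E / t = 257.13 / 4.504 = 57.09 W/kg

57.09 W/kg
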